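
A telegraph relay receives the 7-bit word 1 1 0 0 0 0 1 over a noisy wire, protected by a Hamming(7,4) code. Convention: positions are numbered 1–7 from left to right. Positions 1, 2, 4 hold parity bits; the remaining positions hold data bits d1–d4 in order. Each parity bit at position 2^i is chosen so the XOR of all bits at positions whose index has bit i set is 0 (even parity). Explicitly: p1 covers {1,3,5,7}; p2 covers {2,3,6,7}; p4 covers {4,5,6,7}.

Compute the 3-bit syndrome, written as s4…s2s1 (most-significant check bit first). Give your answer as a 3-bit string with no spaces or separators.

100

s1 (pos 1,3,5,7): 1⊕0⊕0⊕1 = 0
s2 (pos 2,3,6,7): 1⊕0⊕0⊕1 = 0
s4 (pos 4,5,6,7): 0⊕0⊕0⊕1 = 1
Syndrome s4…s1 = 100 → error at position 4.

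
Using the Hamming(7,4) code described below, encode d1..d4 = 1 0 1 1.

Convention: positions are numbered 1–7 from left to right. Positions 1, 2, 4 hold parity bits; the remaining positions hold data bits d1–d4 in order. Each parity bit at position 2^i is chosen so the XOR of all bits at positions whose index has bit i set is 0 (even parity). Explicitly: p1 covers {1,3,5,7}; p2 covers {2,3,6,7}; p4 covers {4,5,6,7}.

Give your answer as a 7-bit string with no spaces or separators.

Place data at non-parity positions: p1 p2 1 p4 0 1 1
p1 (pos 1,3,5,7): XOR of data positions = 1⊕0⊕1 = 0
p2 (pos 2,3,6,7): XOR of data positions = 1⊕1⊕1 = 1
p4 (pos 4,5,6,7): XOR of data positions = 0⊕1⊕1 = 0
Codeword: 0110011

0110011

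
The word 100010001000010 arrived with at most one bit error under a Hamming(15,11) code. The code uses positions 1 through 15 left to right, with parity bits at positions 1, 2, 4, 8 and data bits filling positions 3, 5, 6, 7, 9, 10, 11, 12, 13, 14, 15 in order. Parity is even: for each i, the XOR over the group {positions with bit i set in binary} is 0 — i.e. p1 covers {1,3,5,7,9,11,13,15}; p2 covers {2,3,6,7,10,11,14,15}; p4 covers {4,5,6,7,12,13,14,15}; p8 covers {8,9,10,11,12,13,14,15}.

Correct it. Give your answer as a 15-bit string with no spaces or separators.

101010001000010

s1 (pos 1,3,5,7,9,11,13,15): 1⊕0⊕1⊕0⊕1⊕0⊕0⊕0 = 1
s2 (pos 2,3,6,7,10,11,14,15): 0⊕0⊕0⊕0⊕0⊕0⊕1⊕0 = 1
s4 (pos 4,5,6,7,12,13,14,15): 0⊕1⊕0⊕0⊕0⊕0⊕1⊕0 = 0
s8 (pos 8,9,10,11,12,13,14,15): 0⊕1⊕0⊕0⊕0⊕0⊕1⊕0 = 0
Syndrome s8…s1 = 0011 → error at position 3.
Flip position 3: 100010001000010 → 101010001000010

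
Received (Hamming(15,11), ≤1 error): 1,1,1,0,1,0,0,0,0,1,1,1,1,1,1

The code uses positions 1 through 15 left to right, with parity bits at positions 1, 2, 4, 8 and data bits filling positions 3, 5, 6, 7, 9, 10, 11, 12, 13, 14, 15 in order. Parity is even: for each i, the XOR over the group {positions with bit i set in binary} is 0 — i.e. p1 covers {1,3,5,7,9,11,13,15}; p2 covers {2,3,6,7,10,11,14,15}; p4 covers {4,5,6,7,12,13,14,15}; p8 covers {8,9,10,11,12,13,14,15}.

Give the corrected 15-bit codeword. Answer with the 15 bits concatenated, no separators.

111110000111111

s1 (pos 1,3,5,7,9,11,13,15): 1⊕1⊕1⊕0⊕0⊕1⊕1⊕1 = 0
s2 (pos 2,3,6,7,10,11,14,15): 1⊕1⊕0⊕0⊕1⊕1⊕1⊕1 = 0
s4 (pos 4,5,6,7,12,13,14,15): 0⊕1⊕0⊕0⊕1⊕1⊕1⊕1 = 1
s8 (pos 8,9,10,11,12,13,14,15): 0⊕0⊕1⊕1⊕1⊕1⊕1⊕1 = 0
Syndrome s8…s1 = 0100 → error at position 4.
Flip position 4: 111010000111111 → 111110000111111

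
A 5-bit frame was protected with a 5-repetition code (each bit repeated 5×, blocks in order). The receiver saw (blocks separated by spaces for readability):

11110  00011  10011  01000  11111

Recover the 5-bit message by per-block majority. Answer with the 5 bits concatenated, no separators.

10101

Block 1 (11110): 4 ones → 1
Block 2 (00011): 2 ones → 0
Block 3 (10011): 3 ones → 1
Block 4 (01000): 1 one → 0
Block 5 (11111): 5 ones → 1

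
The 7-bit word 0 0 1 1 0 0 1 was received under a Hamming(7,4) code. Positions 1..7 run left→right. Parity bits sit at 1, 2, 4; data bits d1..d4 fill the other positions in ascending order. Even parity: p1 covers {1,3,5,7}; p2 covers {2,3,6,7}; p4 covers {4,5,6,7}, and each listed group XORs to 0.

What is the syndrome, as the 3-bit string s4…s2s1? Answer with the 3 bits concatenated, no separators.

s1 (pos 1,3,5,7): 0⊕1⊕0⊕1 = 0
s2 (pos 2,3,6,7): 0⊕1⊕0⊕1 = 0
s4 (pos 4,5,6,7): 1⊕0⊕0⊕1 = 0
Syndrome s4…s1 = 000 → no error.

000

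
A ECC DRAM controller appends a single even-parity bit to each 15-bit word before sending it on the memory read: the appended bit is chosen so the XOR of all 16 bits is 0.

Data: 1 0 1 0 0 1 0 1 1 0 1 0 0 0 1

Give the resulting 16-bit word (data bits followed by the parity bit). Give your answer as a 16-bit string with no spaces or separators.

1010010110100011

XOR of the 15 data bits: 1⊕0⊕1⊕0⊕0⊕1⊕0⊕1⊕1⊕0⊕1⊕0⊕0⊕0⊕1 = 1
Parity bit = 1 (so all 16 bits XOR to 0).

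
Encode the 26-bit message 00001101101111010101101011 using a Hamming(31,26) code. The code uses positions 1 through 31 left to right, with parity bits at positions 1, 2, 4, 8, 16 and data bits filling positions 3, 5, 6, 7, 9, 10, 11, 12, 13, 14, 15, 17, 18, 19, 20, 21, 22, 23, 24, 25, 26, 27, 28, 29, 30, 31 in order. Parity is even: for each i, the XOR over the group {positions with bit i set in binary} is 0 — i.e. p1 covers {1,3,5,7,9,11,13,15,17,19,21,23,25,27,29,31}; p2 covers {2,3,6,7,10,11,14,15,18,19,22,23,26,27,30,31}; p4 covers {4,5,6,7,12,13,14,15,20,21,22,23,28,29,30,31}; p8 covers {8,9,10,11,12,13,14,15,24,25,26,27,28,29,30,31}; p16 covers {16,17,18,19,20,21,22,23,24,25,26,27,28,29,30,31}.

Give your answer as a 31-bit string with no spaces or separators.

Place data at non-parity positions: p1 p2 0 p4 0 0 0 p8 1 1 0 1 1 0 1 p16 1 1 1 0 1 0 1 0 1 1 0 1 0 1 1
p1 (pos 1,3,5,7,9,11,13,15,17,19,21,23,25,27,29,31): XOR of data positions = 0⊕0⊕0⊕1⊕0⊕1⊕1⊕1⊕1⊕1⊕1⊕1⊕0⊕0⊕1 = 1
p2 (pos 2,3,6,7,10,11,14,15,18,19,22,23,26,27,30,31): XOR of data positions = 0⊕0⊕0⊕1⊕0⊕0⊕1⊕1⊕1⊕0⊕1⊕1⊕0⊕1⊕1 = 0
p4 (pos 4,5,6,7,12,13,14,15,20,21,22,23,28,29,30,31): XOR of data positions = 0⊕0⊕0⊕1⊕1⊕0⊕1⊕0⊕1⊕0⊕1⊕1⊕0⊕1⊕1 = 0
p8 (pos 8,9,10,11,12,13,14,15,24,25,26,27,28,29,30,31): XOR of data positions = 1⊕1⊕0⊕1⊕1⊕0⊕1⊕0⊕1⊕1⊕0⊕1⊕0⊕1⊕1 = 0
p16 (pos 16,17,18,19,20,21,22,23,24,25,26,27,28,29,30,31): XOR of data positions = 1⊕1⊕1⊕0⊕1⊕0⊕1⊕0⊕1⊕1⊕0⊕1⊕0⊕1⊕1 = 0
Codeword: 1000000011011010111010101101011

1000000011011010111010101101011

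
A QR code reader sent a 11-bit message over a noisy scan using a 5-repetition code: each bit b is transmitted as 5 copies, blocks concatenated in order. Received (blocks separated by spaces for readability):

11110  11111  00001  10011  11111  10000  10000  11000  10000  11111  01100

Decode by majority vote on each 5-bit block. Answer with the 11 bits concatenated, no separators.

Block 1 (11110): 4 ones → 1
Block 2 (11111): 5 ones → 1
Block 3 (00001): 1 one → 0
Block 4 (10011): 3 ones → 1
Block 5 (11111): 5 ones → 1
Block 6 (10000): 1 one → 0
Block 7 (10000): 1 one → 0
Block 8 (11000): 2 ones → 0
Block 9 (10000): 1 one → 0
Block 10 (11111): 5 ones → 1
Block 11 (01100): 2 ones → 0

11011000010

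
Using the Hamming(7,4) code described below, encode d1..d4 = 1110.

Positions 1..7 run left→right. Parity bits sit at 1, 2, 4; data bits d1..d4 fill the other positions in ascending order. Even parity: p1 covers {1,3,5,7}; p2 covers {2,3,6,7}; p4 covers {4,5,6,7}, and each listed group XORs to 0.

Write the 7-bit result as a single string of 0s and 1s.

Place data at non-parity positions: p1 p2 1 p4 1 1 0
p1 (pos 1,3,5,7): XOR of data positions = 1⊕1⊕0 = 0
p2 (pos 2,3,6,7): XOR of data positions = 1⊕1⊕0 = 0
p4 (pos 4,5,6,7): XOR of data positions = 1⊕1⊕0 = 0
Codeword: 0010110

0010110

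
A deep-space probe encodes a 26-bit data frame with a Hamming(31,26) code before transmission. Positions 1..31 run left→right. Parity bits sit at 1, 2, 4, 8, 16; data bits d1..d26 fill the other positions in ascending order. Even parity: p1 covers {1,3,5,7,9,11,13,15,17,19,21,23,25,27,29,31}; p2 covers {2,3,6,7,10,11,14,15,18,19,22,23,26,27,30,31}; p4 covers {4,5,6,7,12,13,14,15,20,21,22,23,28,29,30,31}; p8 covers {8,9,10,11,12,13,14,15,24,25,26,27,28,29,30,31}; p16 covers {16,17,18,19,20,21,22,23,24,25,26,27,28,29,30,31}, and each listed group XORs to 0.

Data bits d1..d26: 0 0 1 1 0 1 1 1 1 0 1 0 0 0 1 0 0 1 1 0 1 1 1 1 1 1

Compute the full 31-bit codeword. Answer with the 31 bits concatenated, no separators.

Place data at non-parity positions: p1 p2 0 p4 0 1 1 p8 0 1 1 1 1 0 1 p16 0 0 0 1 0 0 1 1 0 1 1 1 1 1 1
p1 (pos 1,3,5,7,9,11,13,15,17,19,21,23,25,27,29,31): XOR of data positions = 0⊕0⊕1⊕0⊕1⊕1⊕1⊕0⊕0⊕0⊕1⊕0⊕1⊕1⊕1 = 0
p2 (pos 2,3,6,7,10,11,14,15,18,19,22,23,26,27,30,31): XOR of data positions = 0⊕1⊕1⊕1⊕1⊕0⊕1⊕0⊕0⊕0⊕1⊕1⊕1⊕1⊕1 = 0
p4 (pos 4,5,6,7,12,13,14,15,20,21,22,23,28,29,30,31): XOR of data positions = 0⊕1⊕1⊕1⊕1⊕0⊕1⊕1⊕0⊕0⊕1⊕1⊕1⊕1⊕1 = 1
p8 (pos 8,9,10,11,12,13,14,15,24,25,26,27,28,29,30,31): XOR of data positions = 0⊕1⊕1⊕1⊕1⊕0⊕1⊕1⊕0⊕1⊕1⊕1⊕1⊕1⊕1 = 0
p16 (pos 16,17,18,19,20,21,22,23,24,25,26,27,28,29,30,31): XOR of data positions = 0⊕0⊕0⊕1⊕0⊕0⊕1⊕1⊕0⊕1⊕1⊕1⊕1⊕1⊕1 = 1
Codeword: 0001011001111011000100110111111

0001011001111011000100110111111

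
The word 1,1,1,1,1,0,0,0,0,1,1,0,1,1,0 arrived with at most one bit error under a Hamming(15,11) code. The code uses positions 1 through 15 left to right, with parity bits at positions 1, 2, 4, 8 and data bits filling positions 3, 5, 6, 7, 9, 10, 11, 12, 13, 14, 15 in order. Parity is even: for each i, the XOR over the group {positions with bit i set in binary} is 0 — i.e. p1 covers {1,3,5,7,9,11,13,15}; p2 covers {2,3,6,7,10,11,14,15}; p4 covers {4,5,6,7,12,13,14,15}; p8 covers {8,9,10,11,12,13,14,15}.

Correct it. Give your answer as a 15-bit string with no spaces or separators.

s1 (pos 1,3,5,7,9,11,13,15): 1⊕1⊕1⊕0⊕0⊕1⊕1⊕0 = 1
s2 (pos 2,3,6,7,10,11,14,15): 1⊕1⊕0⊕0⊕1⊕1⊕1⊕0 = 1
s4 (pos 4,5,6,7,12,13,14,15): 1⊕1⊕0⊕0⊕0⊕1⊕1⊕0 = 0
s8 (pos 8,9,10,11,12,13,14,15): 0⊕0⊕1⊕1⊕0⊕1⊕1⊕0 = 0
Syndrome s8…s1 = 0011 → error at position 3.
Flip position 3: 111110000110110 → 110110000110110

110110000110110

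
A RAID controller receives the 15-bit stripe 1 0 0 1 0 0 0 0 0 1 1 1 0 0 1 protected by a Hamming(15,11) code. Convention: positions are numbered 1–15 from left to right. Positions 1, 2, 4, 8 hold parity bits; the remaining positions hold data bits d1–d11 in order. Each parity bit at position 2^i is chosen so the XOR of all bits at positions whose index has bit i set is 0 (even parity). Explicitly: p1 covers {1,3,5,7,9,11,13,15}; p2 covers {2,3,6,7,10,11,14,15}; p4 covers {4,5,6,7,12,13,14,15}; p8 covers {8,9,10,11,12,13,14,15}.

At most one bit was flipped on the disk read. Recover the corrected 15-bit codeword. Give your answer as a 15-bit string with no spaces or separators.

100100100111001

s1 (pos 1,3,5,7,9,11,13,15): 1⊕0⊕0⊕0⊕0⊕1⊕0⊕1 = 1
s2 (pos 2,3,6,7,10,11,14,15): 0⊕0⊕0⊕0⊕1⊕1⊕0⊕1 = 1
s4 (pos 4,5,6,7,12,13,14,15): 1⊕0⊕0⊕0⊕1⊕0⊕0⊕1 = 1
s8 (pos 8,9,10,11,12,13,14,15): 0⊕0⊕1⊕1⊕1⊕0⊕0⊕1 = 0
Syndrome s8…s1 = 0111 → error at position 7.
Flip position 7: 100100000111001 → 100100100111001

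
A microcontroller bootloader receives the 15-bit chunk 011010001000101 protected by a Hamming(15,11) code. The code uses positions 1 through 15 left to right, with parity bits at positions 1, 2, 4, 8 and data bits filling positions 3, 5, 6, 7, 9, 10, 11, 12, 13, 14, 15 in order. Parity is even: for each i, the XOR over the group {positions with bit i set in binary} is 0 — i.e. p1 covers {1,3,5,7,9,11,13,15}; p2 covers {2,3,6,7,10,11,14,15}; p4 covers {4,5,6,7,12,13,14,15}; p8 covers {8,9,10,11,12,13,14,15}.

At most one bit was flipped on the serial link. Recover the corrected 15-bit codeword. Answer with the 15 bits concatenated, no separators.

011010001000100

s1 (pos 1,3,5,7,9,11,13,15): 0⊕1⊕1⊕0⊕1⊕0⊕1⊕1 = 1
s2 (pos 2,3,6,7,10,11,14,15): 1⊕1⊕0⊕0⊕0⊕0⊕0⊕1 = 1
s4 (pos 4,5,6,7,12,13,14,15): 0⊕1⊕0⊕0⊕0⊕1⊕0⊕1 = 1
s8 (pos 8,9,10,11,12,13,14,15): 0⊕1⊕0⊕0⊕0⊕1⊕0⊕1 = 1
Syndrome s8…s1 = 1111 → error at position 15.
Flip position 15: 011010001000101 → 011010001000100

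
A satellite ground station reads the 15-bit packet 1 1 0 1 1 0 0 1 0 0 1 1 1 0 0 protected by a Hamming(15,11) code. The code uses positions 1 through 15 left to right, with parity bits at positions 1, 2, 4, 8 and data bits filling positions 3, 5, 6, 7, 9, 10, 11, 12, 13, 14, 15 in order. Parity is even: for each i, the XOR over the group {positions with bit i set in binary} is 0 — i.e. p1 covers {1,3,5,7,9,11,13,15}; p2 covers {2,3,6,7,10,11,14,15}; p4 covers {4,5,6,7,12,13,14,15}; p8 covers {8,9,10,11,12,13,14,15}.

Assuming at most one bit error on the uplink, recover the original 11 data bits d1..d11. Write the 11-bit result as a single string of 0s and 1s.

01000011100

s1 (pos 1,3,5,7,9,11,13,15): 1⊕0⊕1⊕0⊕0⊕1⊕1⊕0 = 0
s2 (pos 2,3,6,7,10,11,14,15): 1⊕0⊕0⊕0⊕0⊕1⊕0⊕0 = 0
s4 (pos 4,5,6,7,12,13,14,15): 1⊕1⊕0⊕0⊕1⊕1⊕0⊕0 = 0
s8 (pos 8,9,10,11,12,13,14,15): 1⊕0⊕0⊕1⊕1⊕1⊕0⊕0 = 0
Syndrome s8…s1 = 0000 → no error.
Read data bits from positions 3,5,6,7,9,10,11,12,13,14,15: 01000011100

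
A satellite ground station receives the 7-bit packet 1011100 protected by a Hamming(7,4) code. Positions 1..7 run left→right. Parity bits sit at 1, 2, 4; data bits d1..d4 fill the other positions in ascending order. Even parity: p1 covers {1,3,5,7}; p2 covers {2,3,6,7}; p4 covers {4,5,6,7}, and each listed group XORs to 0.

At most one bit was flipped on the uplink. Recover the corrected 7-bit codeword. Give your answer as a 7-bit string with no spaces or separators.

s1 (pos 1,3,5,7): 1⊕1⊕1⊕0 = 1
s2 (pos 2,3,6,7): 0⊕1⊕0⊕0 = 1
s4 (pos 4,5,6,7): 1⊕1⊕0⊕0 = 0
Syndrome s4…s1 = 011 → error at position 3.
Flip position 3: 1011100 → 1001100

1001100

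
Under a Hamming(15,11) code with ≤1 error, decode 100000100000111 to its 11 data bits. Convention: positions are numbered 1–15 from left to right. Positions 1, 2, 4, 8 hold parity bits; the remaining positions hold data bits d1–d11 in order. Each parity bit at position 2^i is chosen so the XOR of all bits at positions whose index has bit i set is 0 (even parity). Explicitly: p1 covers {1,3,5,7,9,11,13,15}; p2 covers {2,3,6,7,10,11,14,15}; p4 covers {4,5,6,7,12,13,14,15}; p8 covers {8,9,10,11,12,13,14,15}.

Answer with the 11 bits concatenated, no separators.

s1 (pos 1,3,5,7,9,11,13,15): 1⊕0⊕0⊕1⊕0⊕0⊕1⊕1 = 0
s2 (pos 2,3,6,7,10,11,14,15): 0⊕0⊕0⊕1⊕0⊕0⊕1⊕1 = 1
s4 (pos 4,5,6,7,12,13,14,15): 0⊕0⊕0⊕1⊕0⊕1⊕1⊕1 = 0
s8 (pos 8,9,10,11,12,13,14,15): 0⊕0⊕0⊕0⊕0⊕1⊕1⊕1 = 1
Syndrome s8…s1 = 1010 → error at position 10.
Flip position 10: 100000100000111 → 100000100100111
Read data bits from positions 3,5,6,7,9,10,11,12,13,14,15: 00010100111

00010100111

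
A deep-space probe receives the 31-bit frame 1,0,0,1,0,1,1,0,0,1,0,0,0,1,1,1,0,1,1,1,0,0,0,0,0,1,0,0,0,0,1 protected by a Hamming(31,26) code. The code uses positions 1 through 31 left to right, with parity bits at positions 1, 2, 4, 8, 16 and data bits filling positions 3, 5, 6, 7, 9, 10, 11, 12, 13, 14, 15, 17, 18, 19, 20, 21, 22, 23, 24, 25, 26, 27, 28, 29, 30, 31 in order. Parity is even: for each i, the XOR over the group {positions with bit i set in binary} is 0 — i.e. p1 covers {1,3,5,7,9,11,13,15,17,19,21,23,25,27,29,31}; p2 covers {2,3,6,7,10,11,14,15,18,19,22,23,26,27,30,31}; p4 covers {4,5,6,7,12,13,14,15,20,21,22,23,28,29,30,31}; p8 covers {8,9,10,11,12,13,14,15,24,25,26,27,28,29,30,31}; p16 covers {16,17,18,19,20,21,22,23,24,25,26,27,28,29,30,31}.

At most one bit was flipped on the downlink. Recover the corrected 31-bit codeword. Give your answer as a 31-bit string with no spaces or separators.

s1 (pos 1,3,5,7,9,11,13,15,17,19,21,23,25,27,29,31): 1⊕0⊕0⊕1⊕0⊕0⊕0⊕1⊕0⊕1⊕0⊕0⊕0⊕0⊕0⊕1 = 1
s2 (pos 2,3,6,7,10,11,14,15,18,19,22,23,26,27,30,31): 0⊕0⊕1⊕1⊕1⊕0⊕1⊕1⊕1⊕1⊕0⊕0⊕1⊕0⊕0⊕1 = 1
s4 (pos 4,5,6,7,12,13,14,15,20,21,22,23,28,29,30,31): 1⊕0⊕1⊕1⊕0⊕0⊕1⊕1⊕1⊕0⊕0⊕0⊕0⊕0⊕0⊕1 = 1
s8 (pos 8,9,10,11,12,13,14,15,24,25,26,27,28,29,30,31): 0⊕0⊕1⊕0⊕0⊕0⊕1⊕1⊕0⊕0⊕1⊕0⊕0⊕0⊕0⊕1 = 1
s16 (pos 16,17,18,19,20,21,22,23,24,25,26,27,28,29,30,31): 1⊕0⊕1⊕1⊕1⊕0⊕0⊕0⊕0⊕0⊕1⊕0⊕0⊕0⊕0⊕1 = 0
Syndrome s16…s1 = 01111 → error at position 15.
Flip position 15: 1001011001000111011100000100001 → 1001011001000101011100000100001

1001011001000101011100000100001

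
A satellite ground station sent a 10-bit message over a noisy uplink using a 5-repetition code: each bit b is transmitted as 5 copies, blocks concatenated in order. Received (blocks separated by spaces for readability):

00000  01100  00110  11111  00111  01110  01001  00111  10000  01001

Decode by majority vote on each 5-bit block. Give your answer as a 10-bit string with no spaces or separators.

0001110100

Block 1 (00000): 0 ones → 0
Block 2 (01100): 2 ones → 0
Block 3 (00110): 2 ones → 0
Block 4 (11111): 5 ones → 1
Block 5 (00111): 3 ones → 1
Block 6 (01110): 3 ones → 1
Block 7 (01001): 2 ones → 0
Block 8 (00111): 3 ones → 1
Block 9 (10000): 1 one → 0
Block 10 (01001): 2 ones → 0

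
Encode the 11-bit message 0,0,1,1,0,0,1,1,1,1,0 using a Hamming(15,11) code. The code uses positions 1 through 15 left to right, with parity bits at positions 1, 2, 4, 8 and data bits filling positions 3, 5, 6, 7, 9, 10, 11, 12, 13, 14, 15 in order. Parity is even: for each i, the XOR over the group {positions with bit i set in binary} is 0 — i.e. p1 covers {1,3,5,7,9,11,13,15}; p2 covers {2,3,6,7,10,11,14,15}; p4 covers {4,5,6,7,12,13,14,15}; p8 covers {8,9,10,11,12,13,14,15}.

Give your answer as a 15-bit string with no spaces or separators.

Place data at non-parity positions: p1 p2 0 p4 0 1 1 p8 0 0 1 1 1 1 0
p1 (pos 1,3,5,7,9,11,13,15): XOR of data positions = 0⊕0⊕1⊕0⊕1⊕1⊕0 = 1
p2 (pos 2,3,6,7,10,11,14,15): XOR of data positions = 0⊕1⊕1⊕0⊕1⊕1⊕0 = 0
p4 (pos 4,5,6,7,12,13,14,15): XOR of data positions = 0⊕1⊕1⊕1⊕1⊕1⊕0 = 1
p8 (pos 8,9,10,11,12,13,14,15): XOR of data positions = 0⊕0⊕1⊕1⊕1⊕1⊕0 = 0
Codeword: 100101100011110

100101100011110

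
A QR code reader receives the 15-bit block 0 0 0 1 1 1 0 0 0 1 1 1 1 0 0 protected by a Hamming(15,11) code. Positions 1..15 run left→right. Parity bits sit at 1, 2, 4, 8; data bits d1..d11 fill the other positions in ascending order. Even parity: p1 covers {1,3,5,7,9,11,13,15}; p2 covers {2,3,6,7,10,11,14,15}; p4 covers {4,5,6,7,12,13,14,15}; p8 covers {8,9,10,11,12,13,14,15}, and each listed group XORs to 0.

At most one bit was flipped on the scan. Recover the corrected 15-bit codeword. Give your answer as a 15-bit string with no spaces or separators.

s1 (pos 1,3,5,7,9,11,13,15): 0⊕0⊕1⊕0⊕0⊕1⊕1⊕0 = 1
s2 (pos 2,3,6,7,10,11,14,15): 0⊕0⊕1⊕0⊕1⊕1⊕0⊕0 = 1
s4 (pos 4,5,6,7,12,13,14,15): 1⊕1⊕1⊕0⊕1⊕1⊕0⊕0 = 1
s8 (pos 8,9,10,11,12,13,14,15): 0⊕0⊕1⊕1⊕1⊕1⊕0⊕0 = 0
Syndrome s8…s1 = 0111 → error at position 7.
Flip position 7: 000111000111100 → 000111100111100

000111100111100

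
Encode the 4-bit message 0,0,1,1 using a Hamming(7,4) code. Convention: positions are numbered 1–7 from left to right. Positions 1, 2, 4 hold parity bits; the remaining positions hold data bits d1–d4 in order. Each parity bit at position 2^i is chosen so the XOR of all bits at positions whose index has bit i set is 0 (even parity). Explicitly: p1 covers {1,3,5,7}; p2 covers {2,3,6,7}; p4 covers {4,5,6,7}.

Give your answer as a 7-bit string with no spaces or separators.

1000011

Place data at non-parity positions: p1 p2 0 p4 0 1 1
p1 (pos 1,3,5,7): XOR of data positions = 0⊕0⊕1 = 1
p2 (pos 2,3,6,7): XOR of data positions = 0⊕1⊕1 = 0
p4 (pos 4,5,6,7): XOR of data positions = 0⊕1⊕1 = 0
Codeword: 1000011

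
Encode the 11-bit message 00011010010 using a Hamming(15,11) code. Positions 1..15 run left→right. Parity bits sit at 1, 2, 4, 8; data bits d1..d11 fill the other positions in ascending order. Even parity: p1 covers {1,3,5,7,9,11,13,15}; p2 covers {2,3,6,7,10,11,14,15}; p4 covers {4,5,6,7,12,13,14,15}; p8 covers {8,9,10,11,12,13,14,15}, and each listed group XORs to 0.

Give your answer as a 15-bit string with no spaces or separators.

Place data at non-parity positions: p1 p2 0 p4 0 0 1 p8 1 0 1 0 0 1 0
p1 (pos 1,3,5,7,9,11,13,15): XOR of data positions = 0⊕0⊕1⊕1⊕1⊕0⊕0 = 1
p2 (pos 2,3,6,7,10,11,14,15): XOR of data positions = 0⊕0⊕1⊕0⊕1⊕1⊕0 = 1
p4 (pos 4,5,6,7,12,13,14,15): XOR of data positions = 0⊕0⊕1⊕0⊕0⊕1⊕0 = 0
p8 (pos 8,9,10,11,12,13,14,15): XOR of data positions = 1⊕0⊕1⊕0⊕0⊕1⊕0 = 1
Codeword: 110000111010010

110000111010010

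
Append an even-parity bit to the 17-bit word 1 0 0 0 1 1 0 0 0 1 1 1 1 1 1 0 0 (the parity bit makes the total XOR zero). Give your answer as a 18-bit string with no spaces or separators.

XOR of the 17 data bits: 1⊕0⊕0⊕0⊕1⊕1⊕0⊕0⊕0⊕1⊕1⊕1⊕1⊕1⊕1⊕0⊕0 = 1
Parity bit = 1 (so all 18 bits XOR to 0).

100011000111111001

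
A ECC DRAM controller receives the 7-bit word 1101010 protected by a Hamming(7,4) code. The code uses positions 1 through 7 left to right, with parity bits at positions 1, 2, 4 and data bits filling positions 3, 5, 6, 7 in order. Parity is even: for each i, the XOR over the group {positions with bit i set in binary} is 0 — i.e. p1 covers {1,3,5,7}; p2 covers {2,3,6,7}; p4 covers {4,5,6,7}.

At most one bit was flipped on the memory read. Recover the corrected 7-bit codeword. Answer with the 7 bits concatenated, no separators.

s1 (pos 1,3,5,7): 1⊕0⊕0⊕0 = 1
s2 (pos 2,3,6,7): 1⊕0⊕1⊕0 = 0
s4 (pos 4,5,6,7): 1⊕0⊕1⊕0 = 0
Syndrome s4…s1 = 001 → error at position 1.
Flip position 1: 1101010 → 0101010

0101010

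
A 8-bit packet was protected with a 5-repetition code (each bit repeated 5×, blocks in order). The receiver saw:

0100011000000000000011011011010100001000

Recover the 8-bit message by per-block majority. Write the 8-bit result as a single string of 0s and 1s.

Block 1 (01000): 1 one → 0
Block 2 (11000): 2 ones → 0
Block 3 (00000): 0 ones → 0
Block 4 (00000): 0 ones → 0
Block 5 (11011): 4 ones → 1
Block 6 (01101): 3 ones → 1
Block 7 (01000): 1 one → 0
Block 8 (01000): 1 one → 0

00001100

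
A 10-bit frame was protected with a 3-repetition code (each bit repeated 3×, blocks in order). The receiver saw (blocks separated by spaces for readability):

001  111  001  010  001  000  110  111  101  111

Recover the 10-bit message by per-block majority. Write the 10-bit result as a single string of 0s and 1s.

0100001111

Block 1 (001): 1 one → 0
Block 2 (111): 3 ones → 1
Block 3 (001): 1 one → 0
Block 4 (010): 1 one → 0
Block 5 (001): 1 one → 0
Block 6 (000): 0 ones → 0
Block 7 (110): 2 ones → 1
Block 8 (111): 3 ones → 1
Block 9 (101): 2 ones → 1
Block 10 (111): 3 ones → 1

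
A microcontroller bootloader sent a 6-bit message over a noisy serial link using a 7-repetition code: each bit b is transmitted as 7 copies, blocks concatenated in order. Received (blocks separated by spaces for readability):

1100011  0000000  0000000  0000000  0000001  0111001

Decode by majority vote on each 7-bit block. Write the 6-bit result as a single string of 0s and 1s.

Block 1 (1100011): 4 ones → 1
Block 2 (0000000): 0 ones → 0
Block 3 (0000000): 0 ones → 0
Block 4 (0000000): 0 ones → 0
Block 5 (0000001): 1 one → 0
Block 6 (0111001): 4 ones → 1

100001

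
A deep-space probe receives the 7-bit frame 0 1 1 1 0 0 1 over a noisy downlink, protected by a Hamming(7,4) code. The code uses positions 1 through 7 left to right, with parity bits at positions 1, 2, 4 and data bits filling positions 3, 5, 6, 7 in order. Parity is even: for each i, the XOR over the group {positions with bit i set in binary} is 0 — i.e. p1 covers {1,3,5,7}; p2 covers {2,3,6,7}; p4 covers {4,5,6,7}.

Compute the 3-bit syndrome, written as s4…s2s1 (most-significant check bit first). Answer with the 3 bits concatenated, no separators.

010

s1 (pos 1,3,5,7): 0⊕1⊕0⊕1 = 0
s2 (pos 2,3,6,7): 1⊕1⊕0⊕1 = 1
s4 (pos 4,5,6,7): 1⊕0⊕0⊕1 = 0
Syndrome s4…s1 = 010 → error at position 2.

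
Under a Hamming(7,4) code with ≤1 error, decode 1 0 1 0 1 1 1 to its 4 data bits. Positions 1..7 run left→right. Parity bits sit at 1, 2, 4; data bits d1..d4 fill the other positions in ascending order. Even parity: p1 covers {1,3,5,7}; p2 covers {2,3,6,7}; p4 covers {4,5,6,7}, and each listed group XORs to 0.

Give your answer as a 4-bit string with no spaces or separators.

1101

s1 (pos 1,3,5,7): 1⊕1⊕1⊕1 = 0
s2 (pos 2,3,6,7): 0⊕1⊕1⊕1 = 1
s4 (pos 4,5,6,7): 0⊕1⊕1⊕1 = 1
Syndrome s4…s1 = 110 → error at position 6.
Flip position 6: 1010111 → 1010101
Read data bits from positions 3,5,6,7: 1101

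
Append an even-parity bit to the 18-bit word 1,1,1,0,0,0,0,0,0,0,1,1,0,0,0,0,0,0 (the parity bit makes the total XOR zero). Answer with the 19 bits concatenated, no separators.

1110000000110000001

XOR of the 18 data bits: 1⊕1⊕1⊕0⊕0⊕0⊕0⊕0⊕0⊕0⊕1⊕1⊕0⊕0⊕0⊕0⊕0⊕0 = 1
Parity bit = 1 (so all 19 bits XOR to 0).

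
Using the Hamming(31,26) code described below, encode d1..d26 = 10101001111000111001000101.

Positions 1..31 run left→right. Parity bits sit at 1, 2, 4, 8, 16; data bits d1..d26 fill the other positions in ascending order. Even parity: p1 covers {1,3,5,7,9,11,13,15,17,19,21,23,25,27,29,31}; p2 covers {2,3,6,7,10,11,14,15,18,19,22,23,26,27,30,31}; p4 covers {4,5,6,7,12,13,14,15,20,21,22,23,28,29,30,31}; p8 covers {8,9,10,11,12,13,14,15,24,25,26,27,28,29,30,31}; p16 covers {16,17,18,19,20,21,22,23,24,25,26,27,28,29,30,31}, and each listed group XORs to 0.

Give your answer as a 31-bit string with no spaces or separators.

0010010010011110000111001000101

Place data at non-parity positions: p1 p2 1 p4 0 1 0 p8 1 0 0 1 1 1 1 p16 0 0 0 1 1 1 0 0 1 0 0 0 1 0 1
p1 (pos 1,3,5,7,9,11,13,15,17,19,21,23,25,27,29,31): XOR of data positions = 1⊕0⊕0⊕1⊕0⊕1⊕1⊕0⊕0⊕1⊕0⊕1⊕0⊕1⊕1 = 0
p2 (pos 2,3,6,7,10,11,14,15,18,19,22,23,26,27,30,31): XOR of data positions = 1⊕1⊕0⊕0⊕0⊕1⊕1⊕0⊕0⊕1⊕0⊕0⊕0⊕0⊕1 = 0
p4 (pos 4,5,6,7,12,13,14,15,20,21,22,23,28,29,30,31): XOR of data positions = 0⊕1⊕0⊕1⊕1⊕1⊕1⊕1⊕1⊕1⊕0⊕0⊕1⊕0⊕1 = 0
p8 (pos 8,9,10,11,12,13,14,15,24,25,26,27,28,29,30,31): XOR of data positions = 1⊕0⊕0⊕1⊕1⊕1⊕1⊕0⊕1⊕0⊕0⊕0⊕1⊕0⊕1 = 0
p16 (pos 16,17,18,19,20,21,22,23,24,25,26,27,28,29,30,31): XOR of data positions = 0⊕0⊕0⊕1⊕1⊕1⊕0⊕0⊕1⊕0⊕0⊕0⊕1⊕0⊕1 = 0
Codeword: 0010010010011110000111001000101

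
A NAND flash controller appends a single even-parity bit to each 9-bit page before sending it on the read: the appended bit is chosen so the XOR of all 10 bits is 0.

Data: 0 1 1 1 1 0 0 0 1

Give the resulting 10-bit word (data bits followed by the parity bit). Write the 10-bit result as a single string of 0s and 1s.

0111100011

XOR of the 9 data bits: 0⊕1⊕1⊕1⊕1⊕0⊕0⊕0⊕1 = 1
Parity bit = 1 (so all 10 bits XOR to 0).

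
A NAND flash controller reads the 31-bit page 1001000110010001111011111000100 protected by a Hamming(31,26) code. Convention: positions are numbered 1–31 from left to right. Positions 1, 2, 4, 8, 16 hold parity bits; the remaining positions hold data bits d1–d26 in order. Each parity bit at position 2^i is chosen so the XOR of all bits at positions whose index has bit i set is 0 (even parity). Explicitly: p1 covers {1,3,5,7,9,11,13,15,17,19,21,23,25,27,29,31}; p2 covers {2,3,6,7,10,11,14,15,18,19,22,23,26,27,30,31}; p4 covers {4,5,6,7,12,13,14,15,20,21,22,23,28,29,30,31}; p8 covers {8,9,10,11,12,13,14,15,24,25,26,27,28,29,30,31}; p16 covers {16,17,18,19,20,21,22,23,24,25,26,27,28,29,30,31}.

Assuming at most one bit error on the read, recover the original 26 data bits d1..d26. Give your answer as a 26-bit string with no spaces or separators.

s1 (pos 1,3,5,7,9,11,13,15,17,19,21,23,25,27,29,31): 1⊕0⊕0⊕0⊕1⊕0⊕0⊕0⊕1⊕1⊕1⊕1⊕1⊕0⊕1⊕0 = 0
s2 (pos 2,3,6,7,10,11,14,15,18,19,22,23,26,27,30,31): 0⊕0⊕0⊕0⊕0⊕0⊕0⊕0⊕1⊕1⊕1⊕1⊕0⊕0⊕0⊕0 = 0
s4 (pos 4,5,6,7,12,13,14,15,20,21,22,23,28,29,30,31): 1⊕0⊕0⊕0⊕1⊕0⊕0⊕0⊕0⊕1⊕1⊕1⊕0⊕1⊕0⊕0 = 0
s8 (pos 8,9,10,11,12,13,14,15,24,25,26,27,28,29,30,31): 1⊕1⊕0⊕0⊕1⊕0⊕0⊕0⊕1⊕1⊕0⊕0⊕0⊕1⊕0⊕0 = 0
s16 (pos 16,17,18,19,20,21,22,23,24,25,26,27,28,29,30,31): 1⊕1⊕1⊕1⊕0⊕1⊕1⊕1⊕1⊕1⊕0⊕0⊕0⊕1⊕0⊕0 = 0
Syndrome s16…s1 = 00000 → no error.
Read data bits from positions 3,5,6,7,9,10,11,12,13,14,15,17,18,19,20,21,22,23,24,25,26,27,28,29,30,31: 00001001000111011111000100

00001001000111011111000100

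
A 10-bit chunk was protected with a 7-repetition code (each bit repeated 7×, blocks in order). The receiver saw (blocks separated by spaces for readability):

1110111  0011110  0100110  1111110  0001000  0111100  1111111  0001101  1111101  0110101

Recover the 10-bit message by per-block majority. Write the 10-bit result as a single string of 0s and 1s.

1101011011

Block 1 (1110111): 6 ones → 1
Block 2 (0011110): 4 ones → 1
Block 3 (0100110): 3 ones → 0
Block 4 (1111110): 6 ones → 1
Block 5 (0001000): 1 one → 0
Block 6 (0111100): 4 ones → 1
Block 7 (1111111): 7 ones → 1
Block 8 (0001101): 3 ones → 0
Block 9 (1111101): 6 ones → 1
Block 10 (0110101): 4 ones → 1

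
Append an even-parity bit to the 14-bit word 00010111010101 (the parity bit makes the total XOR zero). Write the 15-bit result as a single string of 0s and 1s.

XOR of the 14 data bits: 0⊕0⊕0⊕1⊕0⊕1⊕1⊕1⊕0⊕1⊕0⊕1⊕0⊕1 = 1
Parity bit = 1 (so all 15 bits XOR to 0).

000101110101011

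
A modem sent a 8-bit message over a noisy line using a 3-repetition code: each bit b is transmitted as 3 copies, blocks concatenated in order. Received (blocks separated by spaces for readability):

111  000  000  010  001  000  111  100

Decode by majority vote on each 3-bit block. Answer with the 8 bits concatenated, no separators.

10000010

Block 1 (111): 3 ones → 1
Block 2 (000): 0 ones → 0
Block 3 (000): 0 ones → 0
Block 4 (010): 1 one → 0
Block 5 (001): 1 one → 0
Block 6 (000): 0 ones → 0
Block 7 (111): 3 ones → 1
Block 8 (100): 1 one → 0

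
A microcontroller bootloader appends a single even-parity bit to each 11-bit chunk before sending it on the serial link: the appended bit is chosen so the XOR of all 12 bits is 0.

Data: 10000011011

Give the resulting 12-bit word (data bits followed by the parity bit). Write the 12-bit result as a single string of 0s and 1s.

100000110111

XOR of the 11 data bits: 1⊕0⊕0⊕0⊕0⊕0⊕1⊕1⊕0⊕1⊕1 = 1
Parity bit = 1 (so all 12 bits XOR to 0).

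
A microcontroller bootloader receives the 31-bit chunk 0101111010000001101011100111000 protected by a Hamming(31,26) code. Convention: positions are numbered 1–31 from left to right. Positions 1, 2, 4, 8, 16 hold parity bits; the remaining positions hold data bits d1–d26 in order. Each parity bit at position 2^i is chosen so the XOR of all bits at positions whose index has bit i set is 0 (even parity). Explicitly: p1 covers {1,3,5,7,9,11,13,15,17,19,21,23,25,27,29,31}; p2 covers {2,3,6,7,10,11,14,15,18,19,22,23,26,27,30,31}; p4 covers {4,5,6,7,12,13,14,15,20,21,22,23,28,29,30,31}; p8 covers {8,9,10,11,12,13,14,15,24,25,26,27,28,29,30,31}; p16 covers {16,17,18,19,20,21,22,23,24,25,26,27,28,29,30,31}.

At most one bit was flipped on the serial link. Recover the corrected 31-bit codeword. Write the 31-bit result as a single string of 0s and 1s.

0101111010000000101011100111000

s1 (pos 1,3,5,7,9,11,13,15,17,19,21,23,25,27,29,31): 0⊕0⊕1⊕1⊕1⊕0⊕0⊕0⊕1⊕1⊕1⊕1⊕0⊕1⊕0⊕0 = 0
s2 (pos 2,3,6,7,10,11,14,15,18,19,22,23,26,27,30,31): 1⊕0⊕1⊕1⊕0⊕0⊕0⊕0⊕0⊕1⊕1⊕1⊕1⊕1⊕0⊕0 = 0
s4 (pos 4,5,6,7,12,13,14,15,20,21,22,23,28,29,30,31): 1⊕1⊕1⊕1⊕0⊕0⊕0⊕0⊕0⊕1⊕1⊕1⊕1⊕0⊕0⊕0 = 0
s8 (pos 8,9,10,11,12,13,14,15,24,25,26,27,28,29,30,31): 0⊕1⊕0⊕0⊕0⊕0⊕0⊕0⊕0⊕0⊕1⊕1⊕1⊕0⊕0⊕0 = 0
s16 (pos 16,17,18,19,20,21,22,23,24,25,26,27,28,29,30,31): 1⊕1⊕0⊕1⊕0⊕1⊕1⊕1⊕0⊕0⊕1⊕1⊕1⊕0⊕0⊕0 = 1
Syndrome s16…s1 = 10000 → error at position 16.
Flip position 16: 0101111010000001101011100111000 → 0101111010000000101011100111000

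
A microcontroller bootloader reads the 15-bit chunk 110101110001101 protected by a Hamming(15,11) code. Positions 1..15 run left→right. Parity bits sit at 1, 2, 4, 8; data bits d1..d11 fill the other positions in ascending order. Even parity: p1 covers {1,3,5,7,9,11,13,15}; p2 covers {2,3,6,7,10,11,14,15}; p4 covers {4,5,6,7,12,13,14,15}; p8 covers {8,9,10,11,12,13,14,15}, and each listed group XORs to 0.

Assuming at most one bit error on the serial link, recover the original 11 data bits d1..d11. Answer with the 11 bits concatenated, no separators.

s1 (pos 1,3,5,7,9,11,13,15): 1⊕0⊕0⊕1⊕0⊕0⊕1⊕1 = 0
s2 (pos 2,3,6,7,10,11,14,15): 1⊕0⊕1⊕1⊕0⊕0⊕0⊕1 = 0
s4 (pos 4,5,6,7,12,13,14,15): 1⊕0⊕1⊕1⊕1⊕1⊕0⊕1 = 0
s8 (pos 8,9,10,11,12,13,14,15): 1⊕0⊕0⊕0⊕1⊕1⊕0⊕1 = 0
Syndrome s8…s1 = 0000 → no error.
Read data bits from positions 3,5,6,7,9,10,11,12,13,14,15: 00110001101

00110001101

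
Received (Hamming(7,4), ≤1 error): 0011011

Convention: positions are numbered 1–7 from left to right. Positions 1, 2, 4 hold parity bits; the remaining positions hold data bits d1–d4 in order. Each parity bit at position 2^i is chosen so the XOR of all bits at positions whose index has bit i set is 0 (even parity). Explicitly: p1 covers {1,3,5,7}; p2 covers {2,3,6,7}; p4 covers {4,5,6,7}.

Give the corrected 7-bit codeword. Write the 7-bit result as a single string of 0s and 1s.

s1 (pos 1,3,5,7): 0⊕1⊕0⊕1 = 0
s2 (pos 2,3,6,7): 0⊕1⊕1⊕1 = 1
s4 (pos 4,5,6,7): 1⊕0⊕1⊕1 = 1
Syndrome s4…s1 = 110 → error at position 6.
Flip position 6: 0011011 → 0011001

0011001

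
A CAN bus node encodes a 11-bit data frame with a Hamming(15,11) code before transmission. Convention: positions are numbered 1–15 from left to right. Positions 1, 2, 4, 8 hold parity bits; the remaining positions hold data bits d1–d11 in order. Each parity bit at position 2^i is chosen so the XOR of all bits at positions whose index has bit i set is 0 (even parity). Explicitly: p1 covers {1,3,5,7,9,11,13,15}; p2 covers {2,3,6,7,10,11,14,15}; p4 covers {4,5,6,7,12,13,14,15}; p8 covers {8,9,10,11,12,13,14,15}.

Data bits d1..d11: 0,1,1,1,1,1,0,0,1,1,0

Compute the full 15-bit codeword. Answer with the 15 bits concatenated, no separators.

000111101100110

Place data at non-parity positions: p1 p2 0 p4 1 1 1 p8 1 1 0 0 1 1 0
p1 (pos 1,3,5,7,9,11,13,15): XOR of data positions = 0⊕1⊕1⊕1⊕0⊕1⊕0 = 0
p2 (pos 2,3,6,7,10,11,14,15): XOR of data positions = 0⊕1⊕1⊕1⊕0⊕1⊕0 = 0
p4 (pos 4,5,6,7,12,13,14,15): XOR of data positions = 1⊕1⊕1⊕0⊕1⊕1⊕0 = 1
p8 (pos 8,9,10,11,12,13,14,15): XOR of data positions = 1⊕1⊕0⊕0⊕1⊕1⊕0 = 0
Codeword: 000111101100110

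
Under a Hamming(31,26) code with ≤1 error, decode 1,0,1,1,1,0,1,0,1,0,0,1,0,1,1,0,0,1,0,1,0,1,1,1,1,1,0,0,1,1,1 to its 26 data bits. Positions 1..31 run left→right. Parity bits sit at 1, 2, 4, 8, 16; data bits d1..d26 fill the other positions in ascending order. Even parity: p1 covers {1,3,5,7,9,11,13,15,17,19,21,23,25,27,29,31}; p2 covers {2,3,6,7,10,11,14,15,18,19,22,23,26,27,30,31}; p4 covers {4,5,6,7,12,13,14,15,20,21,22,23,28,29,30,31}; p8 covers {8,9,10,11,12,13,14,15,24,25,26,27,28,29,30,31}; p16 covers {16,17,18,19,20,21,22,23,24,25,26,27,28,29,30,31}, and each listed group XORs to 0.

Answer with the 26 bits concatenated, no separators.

s1 (pos 1,3,5,7,9,11,13,15,17,19,21,23,25,27,29,31): 1⊕1⊕1⊕1⊕1⊕0⊕0⊕1⊕0⊕0⊕0⊕1⊕1⊕0⊕1⊕1 = 0
s2 (pos 2,3,6,7,10,11,14,15,18,19,22,23,26,27,30,31): 0⊕1⊕0⊕1⊕0⊕0⊕1⊕1⊕1⊕0⊕1⊕1⊕1⊕0⊕1⊕1 = 0
s4 (pos 4,5,6,7,12,13,14,15,20,21,22,23,28,29,30,31): 1⊕1⊕0⊕1⊕1⊕0⊕1⊕1⊕1⊕0⊕1⊕1⊕0⊕1⊕1⊕1 = 0
s8 (pos 8,9,10,11,12,13,14,15,24,25,26,27,28,29,30,31): 0⊕1⊕0⊕0⊕1⊕0⊕1⊕1⊕1⊕1⊕1⊕0⊕0⊕1⊕1⊕1 = 0
s16 (pos 16,17,18,19,20,21,22,23,24,25,26,27,28,29,30,31): 0⊕0⊕1⊕0⊕1⊕0⊕1⊕1⊕1⊕1⊕1⊕0⊕0⊕1⊕1⊕1 = 0
Syndrome s16…s1 = 00000 → no error.
Read data bits from positions 3,5,6,7,9,10,11,12,13,14,15,17,18,19,20,21,22,23,24,25,26,27,28,29,30,31: 11011001011010101111100111

11011001011010101111100111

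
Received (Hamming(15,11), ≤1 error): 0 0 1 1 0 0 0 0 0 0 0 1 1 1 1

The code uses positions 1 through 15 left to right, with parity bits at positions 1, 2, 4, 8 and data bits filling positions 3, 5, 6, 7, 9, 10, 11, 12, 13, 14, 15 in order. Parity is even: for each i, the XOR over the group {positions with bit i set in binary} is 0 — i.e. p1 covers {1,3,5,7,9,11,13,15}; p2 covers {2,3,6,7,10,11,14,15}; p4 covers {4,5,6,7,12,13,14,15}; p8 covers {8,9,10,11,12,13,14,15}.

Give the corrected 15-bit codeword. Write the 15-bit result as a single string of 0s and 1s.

001100100001111

s1 (pos 1,3,5,7,9,11,13,15): 0⊕1⊕0⊕0⊕0⊕0⊕1⊕1 = 1
s2 (pos 2,3,6,7,10,11,14,15): 0⊕1⊕0⊕0⊕0⊕0⊕1⊕1 = 1
s4 (pos 4,5,6,7,12,13,14,15): 1⊕0⊕0⊕0⊕1⊕1⊕1⊕1 = 1
s8 (pos 8,9,10,11,12,13,14,15): 0⊕0⊕0⊕0⊕1⊕1⊕1⊕1 = 0
Syndrome s8…s1 = 0111 → error at position 7.
Flip position 7: 001100000001111 → 001100100001111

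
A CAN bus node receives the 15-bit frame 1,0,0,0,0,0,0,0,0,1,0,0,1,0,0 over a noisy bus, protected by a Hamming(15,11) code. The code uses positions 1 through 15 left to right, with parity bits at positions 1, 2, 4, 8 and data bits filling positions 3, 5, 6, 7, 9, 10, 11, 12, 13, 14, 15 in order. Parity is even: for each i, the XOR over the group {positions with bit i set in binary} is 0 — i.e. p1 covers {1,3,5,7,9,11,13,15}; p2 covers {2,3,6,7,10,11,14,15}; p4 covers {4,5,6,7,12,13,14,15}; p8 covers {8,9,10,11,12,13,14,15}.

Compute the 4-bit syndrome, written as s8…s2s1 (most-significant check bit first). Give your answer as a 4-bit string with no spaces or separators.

s1 (pos 1,3,5,7,9,11,13,15): 1⊕0⊕0⊕0⊕0⊕0⊕1⊕0 = 0
s2 (pos 2,3,6,7,10,11,14,15): 0⊕0⊕0⊕0⊕1⊕0⊕0⊕0 = 1
s4 (pos 4,5,6,7,12,13,14,15): 0⊕0⊕0⊕0⊕0⊕1⊕0⊕0 = 1
s8 (pos 8,9,10,11,12,13,14,15): 0⊕0⊕1⊕0⊕0⊕1⊕0⊕0 = 0
Syndrome s8…s1 = 0110 → error at position 6.

0110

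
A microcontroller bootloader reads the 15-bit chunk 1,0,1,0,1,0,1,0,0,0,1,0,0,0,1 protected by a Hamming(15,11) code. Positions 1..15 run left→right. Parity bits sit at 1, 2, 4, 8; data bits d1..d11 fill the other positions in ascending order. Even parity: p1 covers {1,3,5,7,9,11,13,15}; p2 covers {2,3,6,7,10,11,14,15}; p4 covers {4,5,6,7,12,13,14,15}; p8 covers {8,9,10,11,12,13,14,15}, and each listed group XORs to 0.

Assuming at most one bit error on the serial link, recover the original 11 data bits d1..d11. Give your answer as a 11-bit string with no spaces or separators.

s1 (pos 1,3,5,7,9,11,13,15): 1⊕1⊕1⊕1⊕0⊕1⊕0⊕1 = 0
s2 (pos 2,3,6,7,10,11,14,15): 0⊕1⊕0⊕1⊕0⊕1⊕0⊕1 = 0
s4 (pos 4,5,6,7,12,13,14,15): 0⊕1⊕0⊕1⊕0⊕0⊕0⊕1 = 1
s8 (pos 8,9,10,11,12,13,14,15): 0⊕0⊕0⊕1⊕0⊕0⊕0⊕1 = 0
Syndrome s8…s1 = 0100 → error at position 4.
Flip position 4: 101010100010001 → 101110100010001
Read data bits from positions 3,5,6,7,9,10,11,12,13,14,15: 11010010001

11010010001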